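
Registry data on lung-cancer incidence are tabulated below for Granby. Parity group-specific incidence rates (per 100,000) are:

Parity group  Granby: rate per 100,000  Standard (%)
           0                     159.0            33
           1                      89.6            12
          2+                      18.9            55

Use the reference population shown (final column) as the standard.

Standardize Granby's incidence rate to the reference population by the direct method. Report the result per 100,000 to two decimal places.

73.62

Standard weights: 0.33, 0.12, 0.55.
Standardized rate: 0.3300×159.0 + 0.1200×89.6 + 0.5500×18.9 = 73.6170 per 100,000.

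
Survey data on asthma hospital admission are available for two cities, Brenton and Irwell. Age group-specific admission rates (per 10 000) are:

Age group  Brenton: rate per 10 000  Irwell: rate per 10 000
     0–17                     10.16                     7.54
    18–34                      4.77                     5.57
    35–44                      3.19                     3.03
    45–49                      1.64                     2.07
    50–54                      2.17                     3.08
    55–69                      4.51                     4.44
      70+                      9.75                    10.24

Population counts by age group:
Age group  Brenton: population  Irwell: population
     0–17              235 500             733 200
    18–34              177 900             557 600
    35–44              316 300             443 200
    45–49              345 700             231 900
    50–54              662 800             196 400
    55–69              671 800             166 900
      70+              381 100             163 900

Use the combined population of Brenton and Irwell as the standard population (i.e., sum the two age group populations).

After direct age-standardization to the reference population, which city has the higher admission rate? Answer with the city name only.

Brenton

Combined standard total = 5 284 200; weights = 0.1833, 0.1392, 0.1437, 0.1093, 0.1626, 0.1587, 0.1031.
Brenton: 0.1833×10.16 + 0.1392×4.77 + 0.1437×3.19 + 0.1093×1.64 + 0.1626×2.17 + 0.1587×4.51 + 0.1031×9.75 = 5.2385 per 10 000.
Irwell: 0.1833×7.54 + 0.1392×5.57 + 0.1437×3.03 + 0.1093×2.07 + 0.1626×3.08 + 0.1587×4.44 + 0.1031×10.24 = 5.0809 per 10 000.
The crude rates (4.66 vs 5.41) would put Irwell higher, but that reflects its age composition; once standardized to a common age structure, Brenton has the higher underlying rate.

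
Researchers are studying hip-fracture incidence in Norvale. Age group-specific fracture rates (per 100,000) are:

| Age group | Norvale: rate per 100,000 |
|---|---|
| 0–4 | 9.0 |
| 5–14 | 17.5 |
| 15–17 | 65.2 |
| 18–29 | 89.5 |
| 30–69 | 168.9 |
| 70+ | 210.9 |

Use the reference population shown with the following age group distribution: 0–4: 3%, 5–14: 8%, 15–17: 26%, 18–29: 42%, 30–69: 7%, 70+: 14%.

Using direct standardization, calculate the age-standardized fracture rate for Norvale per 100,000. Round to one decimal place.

Standard weights: 0.03, 0.08, 0.26, 0.42, 0.07, 0.14.
Standardized rate: 0.0300×9.0 + 0.0800×17.5 + 0.2600×65.2 + 0.4200×89.5 + 0.0700×168.9 + 0.1400×210.9 = 97.5610 per 100,000.

97.6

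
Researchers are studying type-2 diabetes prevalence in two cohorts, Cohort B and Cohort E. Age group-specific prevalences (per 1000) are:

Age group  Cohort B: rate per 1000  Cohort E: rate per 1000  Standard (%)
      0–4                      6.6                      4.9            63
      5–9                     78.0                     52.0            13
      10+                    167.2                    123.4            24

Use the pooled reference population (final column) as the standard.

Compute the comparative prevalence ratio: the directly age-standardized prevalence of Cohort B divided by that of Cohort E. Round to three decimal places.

1.379

Standard weights: 0.63, 0.13, 0.24.
Cohort B: 0.6300×6.6 + 0.1300×78.0 + 0.2400×167.2 = 54.4260 per 1000.
Cohort E: 0.6300×4.9 + 0.1300×52.0 + 0.2400×123.4 = 39.4630 per 1000.
Ratio = 54.4260 ÷ 39.4630 = 1.37917.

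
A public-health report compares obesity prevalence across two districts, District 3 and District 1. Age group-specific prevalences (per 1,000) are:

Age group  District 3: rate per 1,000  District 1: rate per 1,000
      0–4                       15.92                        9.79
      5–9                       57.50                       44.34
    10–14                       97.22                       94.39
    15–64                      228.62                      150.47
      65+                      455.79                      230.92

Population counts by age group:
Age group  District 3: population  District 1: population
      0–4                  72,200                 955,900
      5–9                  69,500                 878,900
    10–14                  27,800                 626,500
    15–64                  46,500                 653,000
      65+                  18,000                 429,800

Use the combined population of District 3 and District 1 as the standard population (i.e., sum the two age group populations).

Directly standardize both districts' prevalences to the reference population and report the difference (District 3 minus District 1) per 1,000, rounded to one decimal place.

Combined standard total = 3,778,100; weights = 0.2721, 0.2510, 0.1732, 0.1851, 0.1185.
District 3: 0.2721×15.92 + 0.2510×57.50 + 0.1732×97.22 + 0.1851×228.62 + 0.1185×455.79 = 131.9536 per 1,000.
District 1: 0.2721×9.79 + 0.2510×44.34 + 0.1732×94.39 + 0.1851×150.47 + 0.1185×230.92 = 85.3700 per 1,000.
Difference = 131.9536 − 85.3700 = 46.5836.

46.6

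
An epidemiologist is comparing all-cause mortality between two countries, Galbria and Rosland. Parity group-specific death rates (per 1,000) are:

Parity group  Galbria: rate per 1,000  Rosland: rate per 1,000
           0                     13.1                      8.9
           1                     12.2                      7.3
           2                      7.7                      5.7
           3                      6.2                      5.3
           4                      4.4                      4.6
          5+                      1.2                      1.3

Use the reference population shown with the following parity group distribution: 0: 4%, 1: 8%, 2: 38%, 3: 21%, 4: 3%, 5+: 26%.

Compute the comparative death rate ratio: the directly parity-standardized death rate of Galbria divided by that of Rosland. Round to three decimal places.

Standard weights: 0.04, 0.08, 0.38, 0.21, 0.03, 0.26.
Galbria: 0.0400×13.1 + 0.0800×12.2 + 0.3800×7.7 + 0.2100×6.2 + 0.0300×4.4 + 0.2600×1.2 = 6.1720 per 1,000.
Rosland: 0.0400×8.9 + 0.0800×7.3 + 0.3800×5.7 + 0.2100×5.3 + 0.0300×4.6 + 0.2600×1.3 = 4.6950 per 1,000.
Ratio = 6.1720 ÷ 4.6950 = 1.31459.

1.315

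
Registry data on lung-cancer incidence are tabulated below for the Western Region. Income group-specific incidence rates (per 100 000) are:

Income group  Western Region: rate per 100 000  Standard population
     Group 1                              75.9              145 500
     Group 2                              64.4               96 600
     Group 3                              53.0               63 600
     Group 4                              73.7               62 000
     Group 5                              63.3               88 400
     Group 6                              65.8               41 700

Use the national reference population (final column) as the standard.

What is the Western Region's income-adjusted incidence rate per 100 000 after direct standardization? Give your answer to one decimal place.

Standard total = 497 800; weights = 0.2923, 0.1941, 0.1278, 0.1245, 0.1776, 0.0838.
Standardized rate: 0.2923×75.9 + 0.1941×64.4 + 0.1278×53.0 + 0.1245×73.7 + 0.1776×63.3 + 0.0838×65.8 = 67.3850 per 100 000.

67.4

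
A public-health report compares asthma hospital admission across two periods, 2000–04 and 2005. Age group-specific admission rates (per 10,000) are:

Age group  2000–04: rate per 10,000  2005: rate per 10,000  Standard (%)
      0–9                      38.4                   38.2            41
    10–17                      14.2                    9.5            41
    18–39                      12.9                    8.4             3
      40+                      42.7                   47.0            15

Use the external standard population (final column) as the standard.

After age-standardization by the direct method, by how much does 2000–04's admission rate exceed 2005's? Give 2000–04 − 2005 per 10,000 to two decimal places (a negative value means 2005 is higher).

1.50

Standard weights: 0.41, 0.41, 0.03, 0.15.
2000–04: 0.4100×38.4 + 0.4100×14.2 + 0.0300×12.9 + 0.1500×42.7 = 28.3580 per 10,000.
2005: 0.4100×38.2 + 0.4100×9.5 + 0.0300×8.4 + 0.1500×47.0 = 26.8590 per 10,000.
Difference = 28.3580 − 26.8590 = 1.4990.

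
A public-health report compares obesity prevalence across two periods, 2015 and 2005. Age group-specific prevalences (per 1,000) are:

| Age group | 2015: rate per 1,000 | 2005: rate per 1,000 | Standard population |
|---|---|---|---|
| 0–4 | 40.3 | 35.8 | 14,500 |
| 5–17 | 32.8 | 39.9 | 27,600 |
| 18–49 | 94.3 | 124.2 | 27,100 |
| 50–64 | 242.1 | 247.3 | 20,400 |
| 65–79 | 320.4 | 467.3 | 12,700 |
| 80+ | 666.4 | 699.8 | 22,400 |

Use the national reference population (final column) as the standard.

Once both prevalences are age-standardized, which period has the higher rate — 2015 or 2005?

Standard total = 124,700; weights = 0.1163, 0.2213, 0.2173, 0.1636, 0.1018, 0.1796.
2015: 0.1163×40.3 + 0.2213×32.8 + 0.2173×94.3 + 0.1636×242.1 + 0.1018×320.4 + 0.1796×666.4 = 224.3820 per 1,000.
2005: 0.1163×35.8 + 0.2213×39.9 + 0.2173×124.2 + 0.1636×247.3 + 0.1018×467.3 + 0.1796×699.8 = 253.7395 per 1,000.

2005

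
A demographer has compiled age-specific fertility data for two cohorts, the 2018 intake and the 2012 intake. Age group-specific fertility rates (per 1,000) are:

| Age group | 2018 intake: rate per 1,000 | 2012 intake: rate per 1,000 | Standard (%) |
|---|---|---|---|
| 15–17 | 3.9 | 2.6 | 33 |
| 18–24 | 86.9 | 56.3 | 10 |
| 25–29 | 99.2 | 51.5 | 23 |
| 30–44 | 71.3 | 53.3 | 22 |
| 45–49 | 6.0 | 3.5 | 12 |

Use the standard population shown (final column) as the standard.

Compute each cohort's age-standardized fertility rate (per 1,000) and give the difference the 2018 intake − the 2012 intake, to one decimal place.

18.7

Standard weights: 0.33, 0.10, 0.23, 0.22, 0.12.
The 2018 intake: 0.3300×3.9 + 0.1000×86.9 + 0.2300×99.2 + 0.2200×71.3 + 0.1200×6.0 = 49.1990 per 1,000.
The 2012 intake: 0.3300×2.6 + 0.1000×56.3 + 0.2300×51.5 + 0.2200×53.3 + 0.1200×3.5 = 30.4790 per 1,000.
Difference = 49.1990 − 30.4790 = 18.7200.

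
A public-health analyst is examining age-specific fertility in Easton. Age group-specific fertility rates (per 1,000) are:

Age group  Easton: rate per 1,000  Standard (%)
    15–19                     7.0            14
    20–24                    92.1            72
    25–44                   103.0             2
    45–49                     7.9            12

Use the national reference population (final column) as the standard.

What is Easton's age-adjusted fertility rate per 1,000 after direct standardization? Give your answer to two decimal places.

Standard weights: 0.14, 0.72, 0.02, 0.12.
Standardized rate: 0.1400×7.0 + 0.7200×92.1 + 0.0200×103.0 + 0.1200×7.9 = 70.3000 per 1,000.

70.30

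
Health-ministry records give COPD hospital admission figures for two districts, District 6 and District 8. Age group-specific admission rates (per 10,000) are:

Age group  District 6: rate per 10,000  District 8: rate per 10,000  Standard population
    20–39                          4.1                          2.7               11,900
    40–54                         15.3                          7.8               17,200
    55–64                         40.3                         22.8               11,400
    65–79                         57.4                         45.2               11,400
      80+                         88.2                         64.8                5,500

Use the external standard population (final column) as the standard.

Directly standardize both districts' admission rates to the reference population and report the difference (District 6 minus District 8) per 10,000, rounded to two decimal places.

10.68

Standard total = 57,400; weights = 0.2073, 0.2997, 0.1986, 0.1986, 0.0958.
District 6: 0.2073×4.1 + 0.2997×15.3 + 0.1986×40.3 + 0.1986×57.4 + 0.0958×88.2 = 33.2897 per 10,000.
District 8: 0.2073×2.7 + 0.2997×7.8 + 0.1986×22.8 + 0.1986×45.2 + 0.0958×64.8 = 22.6113 per 10,000.
Difference = 33.2897 − 22.6113 = 10.6784.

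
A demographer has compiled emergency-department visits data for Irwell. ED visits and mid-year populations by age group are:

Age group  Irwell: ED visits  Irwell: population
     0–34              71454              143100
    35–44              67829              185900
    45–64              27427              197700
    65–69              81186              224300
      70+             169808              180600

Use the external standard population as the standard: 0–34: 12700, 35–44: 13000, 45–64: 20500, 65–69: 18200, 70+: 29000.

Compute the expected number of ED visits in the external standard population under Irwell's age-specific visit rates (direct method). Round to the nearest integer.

Age-specific rates per 1000 for Irwell: 499.329, 364.868, 138.730, 361.953, 940.244.
Expected ED visits = Σ (standard pop × age-specific rate ÷ 1000)
= 12700×499.329/1000 + 13000×364.868/1000 + 20500×138.730/1000 + 18200×361.953/1000 + 29000×940.244/1000
= 6341.48 + 4743.29 + 2843.97 + 6587.54 + 27267.07 = 47783.35.

47783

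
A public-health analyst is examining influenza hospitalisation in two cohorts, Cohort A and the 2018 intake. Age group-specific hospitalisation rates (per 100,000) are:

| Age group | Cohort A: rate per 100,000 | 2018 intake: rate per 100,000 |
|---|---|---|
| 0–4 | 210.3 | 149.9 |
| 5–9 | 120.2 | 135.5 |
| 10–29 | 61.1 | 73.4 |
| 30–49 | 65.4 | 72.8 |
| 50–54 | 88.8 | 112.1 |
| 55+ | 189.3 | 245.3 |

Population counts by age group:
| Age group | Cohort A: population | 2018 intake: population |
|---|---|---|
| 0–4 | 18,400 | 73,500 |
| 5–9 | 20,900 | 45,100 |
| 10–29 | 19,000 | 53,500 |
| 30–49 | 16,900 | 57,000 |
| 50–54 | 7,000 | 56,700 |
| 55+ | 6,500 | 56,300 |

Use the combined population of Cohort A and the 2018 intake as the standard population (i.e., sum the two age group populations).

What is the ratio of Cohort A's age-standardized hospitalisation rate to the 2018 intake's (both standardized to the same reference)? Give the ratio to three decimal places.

0.966

Combined standard total = 430,800; weights = 0.2133, 0.1532, 0.1683, 0.1715, 0.1479, 0.1458.
Cohort A: 0.2133×210.3 + 0.1532×120.2 + 0.1683×61.1 + 0.1715×65.4 + 0.1479×88.8 + 0.1458×189.3 = 125.5041 per 100,000.
The 2018 intake: 0.2133×149.9 + 0.1532×135.5 + 0.1683×73.4 + 0.1715×72.8 + 0.1479×112.1 + 0.1458×245.3 = 129.9114 per 100,000.
Ratio = 125.5041 ÷ 129.9114 = 0.96607.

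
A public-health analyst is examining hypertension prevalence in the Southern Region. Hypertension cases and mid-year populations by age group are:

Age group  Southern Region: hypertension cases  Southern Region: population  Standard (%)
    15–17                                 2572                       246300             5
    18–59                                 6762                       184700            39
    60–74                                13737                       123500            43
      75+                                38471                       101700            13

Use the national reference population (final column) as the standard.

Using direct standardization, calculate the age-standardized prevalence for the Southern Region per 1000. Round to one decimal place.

Age-specific rates per 1000 for the Southern Region: 10.443, 36.611, 111.231, 378.279.
Standard weights: 0.05, 0.39, 0.43, 0.13.
Standardized rate: 0.0500×10.443 + 0.3900×36.611 + 0.4300×111.231 + 0.1300×378.279 = 111.8058 per 1000.

111.8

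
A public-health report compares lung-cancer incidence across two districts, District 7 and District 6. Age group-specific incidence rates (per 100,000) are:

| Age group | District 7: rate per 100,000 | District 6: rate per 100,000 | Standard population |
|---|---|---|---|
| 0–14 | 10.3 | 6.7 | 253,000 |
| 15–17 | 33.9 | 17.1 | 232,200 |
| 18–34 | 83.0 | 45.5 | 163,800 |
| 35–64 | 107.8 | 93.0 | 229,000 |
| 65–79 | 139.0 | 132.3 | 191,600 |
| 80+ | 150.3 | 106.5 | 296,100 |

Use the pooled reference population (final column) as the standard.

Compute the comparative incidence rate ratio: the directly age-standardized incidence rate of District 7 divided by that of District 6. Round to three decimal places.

Standard total = 1,365,700; weights = 0.1853, 0.1700, 0.1199, 0.1677, 0.1403, 0.2168.
District 7: 0.1853×10.3 + 0.1700×33.9 + 0.1199×83.0 + 0.1677×107.8 + 0.1403×139.0 + 0.2168×150.3 = 87.7904 per 100,000.
District 6: 0.1853×6.7 + 0.1700×17.1 + 0.1199×45.5 + 0.1677×93.0 + 0.1403×132.3 + 0.2168×106.5 = 66.8514 per 100,000.
Ratio = 87.7904 ÷ 66.8514 = 1.31322.

1.313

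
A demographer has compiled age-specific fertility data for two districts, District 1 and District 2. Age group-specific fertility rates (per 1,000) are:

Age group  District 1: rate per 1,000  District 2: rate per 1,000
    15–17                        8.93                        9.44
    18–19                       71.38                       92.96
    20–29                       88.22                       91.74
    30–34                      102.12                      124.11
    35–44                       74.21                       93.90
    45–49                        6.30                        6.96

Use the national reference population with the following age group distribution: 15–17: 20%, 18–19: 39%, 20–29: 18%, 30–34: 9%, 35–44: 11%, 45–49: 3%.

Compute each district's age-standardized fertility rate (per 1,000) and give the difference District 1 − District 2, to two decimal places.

Standard weights: 0.20, 0.39, 0.18, 0.09, 0.11, 0.03.
District 1: 0.2000×8.93 + 0.3900×71.38 + 0.1800×88.22 + 0.0900×102.12 + 0.1100×74.21 + 0.0300×6.30 = 63.0467 per 1,000.
District 2: 0.2000×9.44 + 0.3900×92.96 + 0.1800×91.74 + 0.0900×124.11 + 0.1100×93.90 + 0.0300×6.96 = 76.3633 per 1,000.
Difference = 63.0467 − 76.3633 = -13.3166.

-13.32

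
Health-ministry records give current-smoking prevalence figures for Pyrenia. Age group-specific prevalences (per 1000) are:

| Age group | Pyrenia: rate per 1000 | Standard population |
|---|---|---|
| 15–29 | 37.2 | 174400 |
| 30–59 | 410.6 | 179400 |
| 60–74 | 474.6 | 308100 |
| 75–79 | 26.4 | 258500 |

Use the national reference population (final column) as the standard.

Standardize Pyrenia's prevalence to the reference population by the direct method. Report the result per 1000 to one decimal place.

253.4

Standard total = 920400; weights = 0.1895, 0.1949, 0.3347, 0.2809.
Standardized rate: 0.1895×37.2 + 0.1949×410.6 + 0.3347×474.6 + 0.2809×26.4 = 253.3659 per 1000.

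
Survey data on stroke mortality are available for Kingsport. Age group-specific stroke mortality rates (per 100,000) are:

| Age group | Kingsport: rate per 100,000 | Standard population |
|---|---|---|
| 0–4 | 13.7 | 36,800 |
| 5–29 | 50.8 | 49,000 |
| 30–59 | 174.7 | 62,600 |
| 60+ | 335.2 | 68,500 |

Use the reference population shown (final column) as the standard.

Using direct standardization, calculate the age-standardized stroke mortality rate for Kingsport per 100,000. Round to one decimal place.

170.1

Standard total = 216,900; weights = 0.1697, 0.2259, 0.2886, 0.3158.
Standardized rate: 0.1697×13.7 + 0.2259×50.8 + 0.2886×174.7 + 0.3158×335.2 = 170.0820 per 100,000.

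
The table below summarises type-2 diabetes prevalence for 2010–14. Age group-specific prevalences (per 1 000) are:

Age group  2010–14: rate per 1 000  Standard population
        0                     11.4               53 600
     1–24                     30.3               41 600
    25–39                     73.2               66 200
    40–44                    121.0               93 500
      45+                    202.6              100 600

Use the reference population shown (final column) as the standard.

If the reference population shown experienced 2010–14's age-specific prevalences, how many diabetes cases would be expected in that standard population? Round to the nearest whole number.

38412

Expected diabetes cases = Σ (standard pop × age-specific rate ÷ 1 000)
= 53 600×11.4/1 000 + 41 600×30.3/1 000 + 66 200×73.2/1 000 + 93 500×121.0/1 000 + 100 600×202.6/1 000
= 611.04 + 1260.48 + 4845.84 + 11313.50 + 20381.56 = 38412.42.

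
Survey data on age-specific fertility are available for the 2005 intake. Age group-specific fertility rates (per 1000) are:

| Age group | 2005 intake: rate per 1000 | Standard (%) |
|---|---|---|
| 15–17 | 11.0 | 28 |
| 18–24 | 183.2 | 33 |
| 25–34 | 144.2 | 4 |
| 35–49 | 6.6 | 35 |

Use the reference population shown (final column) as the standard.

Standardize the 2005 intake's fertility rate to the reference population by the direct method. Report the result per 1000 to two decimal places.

71.61

Standard weights: 0.28, 0.33, 0.04, 0.35.
Standardized rate: 0.2800×11.0 + 0.3300×183.2 + 0.0400×144.2 + 0.3500×6.6 = 71.6140 per 1000.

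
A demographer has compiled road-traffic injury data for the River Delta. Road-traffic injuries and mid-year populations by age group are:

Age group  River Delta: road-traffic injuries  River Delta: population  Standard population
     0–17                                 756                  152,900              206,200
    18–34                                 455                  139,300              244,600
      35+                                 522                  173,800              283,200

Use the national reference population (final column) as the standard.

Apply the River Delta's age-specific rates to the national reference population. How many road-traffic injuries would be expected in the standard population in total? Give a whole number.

2669

Age-specific rates per 100,000 for the River Delta: 494.44, 326.63, 300.35.
Expected road-traffic injuries = Σ (standard pop × age-specific rate ÷ 100,000)
= 206,200×494.44/100,000 + 244,600×326.63/100,000 + 283,200×300.35/100,000
= 1019.54 + 798.94 + 850.58 = 2669.06.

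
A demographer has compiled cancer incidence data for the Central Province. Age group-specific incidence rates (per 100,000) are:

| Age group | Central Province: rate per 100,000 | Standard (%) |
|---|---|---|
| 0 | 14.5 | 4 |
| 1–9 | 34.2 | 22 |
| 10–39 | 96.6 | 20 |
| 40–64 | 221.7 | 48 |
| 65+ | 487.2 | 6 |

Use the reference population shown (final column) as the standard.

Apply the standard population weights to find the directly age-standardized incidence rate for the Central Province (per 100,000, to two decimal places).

163.07

Standard weights: 0.04, 0.22, 0.20, 0.48, 0.06.
Standardized rate: 0.0400×14.5 + 0.2200×34.2 + 0.2000×96.6 + 0.4800×221.7 + 0.0600×487.2 = 163.0720 per 100,000.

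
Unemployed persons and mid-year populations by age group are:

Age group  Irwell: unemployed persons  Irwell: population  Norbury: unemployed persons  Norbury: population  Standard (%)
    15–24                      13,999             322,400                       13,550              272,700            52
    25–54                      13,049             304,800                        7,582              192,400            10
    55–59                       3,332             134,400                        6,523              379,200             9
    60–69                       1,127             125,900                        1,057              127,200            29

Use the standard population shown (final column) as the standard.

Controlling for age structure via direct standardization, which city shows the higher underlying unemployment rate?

Norbury

Age-specific rates per 1,000 for Irwell: 43.421, 42.812, 24.792, 8.952.
For Norbury: 49.688, 39.407, 17.202, 8.310.
Standard weights: 0.52, 0.10, 0.09, 0.29.
Irwell: 0.5200×43.421 + 0.1000×42.812 + 0.0900×24.792 + 0.2900×8.952 = 31.6874 per 1,000.
Norbury: 0.5200×49.688 + 0.1000×39.407 + 0.0900×17.202 + 0.2900×8.310 = 33.7367 per 1,000.
The crude rates (35.50 vs 29.55) would put Irwell higher, but that reflects its age composition; once standardized to a common age structure, Norbury has the higher underlying rate.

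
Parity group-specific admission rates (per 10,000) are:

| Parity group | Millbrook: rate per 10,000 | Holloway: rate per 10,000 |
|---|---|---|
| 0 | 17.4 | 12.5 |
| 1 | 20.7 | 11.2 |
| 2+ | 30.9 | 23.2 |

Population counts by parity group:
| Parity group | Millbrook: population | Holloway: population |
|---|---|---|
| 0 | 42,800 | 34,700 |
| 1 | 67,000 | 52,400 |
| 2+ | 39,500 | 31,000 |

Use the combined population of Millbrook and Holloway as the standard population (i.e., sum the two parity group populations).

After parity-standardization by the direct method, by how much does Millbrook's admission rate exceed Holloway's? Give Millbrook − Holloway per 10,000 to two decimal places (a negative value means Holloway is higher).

7.69

Combined standard total = 267,400; weights = 0.2898, 0.4465, 0.2636.
Millbrook: 0.2898×17.4 + 0.4465×20.7 + 0.2636×30.9 = 22.4328 per 10,000.
Holloway: 0.2898×12.5 + 0.4465×11.2 + 0.2636×23.2 = 14.7406 per 10,000.
Difference = 22.4328 − 14.7406 = 7.6922.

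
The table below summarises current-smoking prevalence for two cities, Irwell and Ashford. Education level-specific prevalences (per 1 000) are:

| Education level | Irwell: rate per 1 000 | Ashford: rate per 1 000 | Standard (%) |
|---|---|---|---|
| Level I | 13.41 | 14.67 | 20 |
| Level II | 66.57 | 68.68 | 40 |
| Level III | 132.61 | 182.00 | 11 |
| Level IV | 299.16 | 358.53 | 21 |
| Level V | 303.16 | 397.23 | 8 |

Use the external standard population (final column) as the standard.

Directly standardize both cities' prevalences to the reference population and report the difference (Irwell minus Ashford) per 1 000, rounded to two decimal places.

-26.52

Standard weights: 0.20, 0.40, 0.11, 0.21, 0.08.
Irwell: 0.2000×13.41 + 0.4000×66.57 + 0.1100×132.61 + 0.2100×299.16 + 0.0800×303.16 = 130.9735 per 1 000.
Ashford: 0.2000×14.67 + 0.4000×68.68 + 0.1100×182.00 + 0.2100×358.53 + 0.0800×397.23 = 157.4957 per 1 000.
Difference = 130.9735 − 157.4957 = -26.5222.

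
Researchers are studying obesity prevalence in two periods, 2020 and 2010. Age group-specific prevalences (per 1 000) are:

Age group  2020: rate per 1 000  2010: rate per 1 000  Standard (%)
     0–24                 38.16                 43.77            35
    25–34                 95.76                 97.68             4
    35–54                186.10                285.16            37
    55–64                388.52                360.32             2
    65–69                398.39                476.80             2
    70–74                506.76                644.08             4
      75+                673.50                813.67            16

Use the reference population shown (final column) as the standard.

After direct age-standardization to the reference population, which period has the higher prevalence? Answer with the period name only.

2010

Standard weights: 0.35, 0.04, 0.37, 0.02, 0.02, 0.04, 0.16.
2020: 0.3500×38.16 + 0.0400×95.76 + 0.3700×186.10 + 0.0200×388.52 + 0.0200×398.39 + 0.0400×506.76 + 0.1600×673.50 = 229.8120 per 1 000.
2010: 0.3500×43.77 + 0.0400×97.68 + 0.3700×285.16 + 0.0200×360.32 + 0.0200×476.80 + 0.0400×644.08 + 0.1600×813.67 = 297.4287 per 1 000.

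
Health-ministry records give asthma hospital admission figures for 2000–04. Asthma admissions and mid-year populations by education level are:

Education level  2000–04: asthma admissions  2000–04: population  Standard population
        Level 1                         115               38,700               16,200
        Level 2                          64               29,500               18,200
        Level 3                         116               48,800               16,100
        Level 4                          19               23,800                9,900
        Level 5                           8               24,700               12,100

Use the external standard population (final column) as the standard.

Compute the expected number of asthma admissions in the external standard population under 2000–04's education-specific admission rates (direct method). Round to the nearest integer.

Education-specific rates per 10,000 for 2000–04: 29.72, 21.69, 23.77, 7.98, 3.24.
Expected asthma admissions = Σ (standard pop × education-specific rate ÷ 10,000)
= 16,200×29.72/10,000 + 18,200×21.69/10,000 + 16,100×23.77/10,000 + 9,900×7.98/10,000 + 12,100×3.24/10,000
= 48.14 + 39.48 + 38.27 + 7.90 + 3.92 = 137.72.

138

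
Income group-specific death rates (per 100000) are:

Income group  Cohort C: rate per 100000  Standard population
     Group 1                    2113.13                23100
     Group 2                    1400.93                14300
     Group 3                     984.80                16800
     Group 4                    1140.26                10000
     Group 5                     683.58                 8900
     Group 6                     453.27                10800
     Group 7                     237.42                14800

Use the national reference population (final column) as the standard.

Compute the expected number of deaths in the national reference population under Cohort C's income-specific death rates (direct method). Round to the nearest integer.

Expected deaths = Σ (standard pop × income-specific rate ÷ 100000)
= 23100×2113.13/100000 + 14300×1400.93/100000 + 16800×984.80/100000 + 10000×1140.26/100000 + 8900×683.58/100000 + 10800×453.27/100000 + 14800×237.42/100000
= 488.13 + 200.33 + 165.45 + 114.03 + 60.84 + 48.95 + 35.14 = 1112.87.

1113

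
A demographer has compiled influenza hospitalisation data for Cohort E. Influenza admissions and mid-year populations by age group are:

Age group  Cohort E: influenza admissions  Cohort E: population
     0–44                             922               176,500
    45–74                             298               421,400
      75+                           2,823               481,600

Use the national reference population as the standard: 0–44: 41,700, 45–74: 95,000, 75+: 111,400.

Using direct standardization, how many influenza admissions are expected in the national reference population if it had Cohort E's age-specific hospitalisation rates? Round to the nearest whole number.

938

Age-specific rates per 100,000 for Cohort E: 522.38, 70.72, 586.17.
Expected influenza admissions = Σ (standard pop × age-specific rate ÷ 100,000)
= 41,700×522.38/100,000 + 95,000×70.72/100,000 + 111,400×586.17/100,000
= 217.83 + 67.18 + 652.99 = 938.01.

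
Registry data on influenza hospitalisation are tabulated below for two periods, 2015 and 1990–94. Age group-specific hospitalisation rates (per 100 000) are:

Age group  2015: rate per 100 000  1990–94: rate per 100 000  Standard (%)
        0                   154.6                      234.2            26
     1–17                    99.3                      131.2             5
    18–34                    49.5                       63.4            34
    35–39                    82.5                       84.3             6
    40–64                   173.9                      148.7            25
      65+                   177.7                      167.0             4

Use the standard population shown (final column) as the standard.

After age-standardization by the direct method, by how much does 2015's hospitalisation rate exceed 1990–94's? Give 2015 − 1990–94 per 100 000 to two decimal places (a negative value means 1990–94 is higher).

-20.40

Standard weights: 0.26, 0.05, 0.34, 0.06, 0.25, 0.04.
2015: 0.2600×154.6 + 0.0500×99.3 + 0.3400×49.5 + 0.0600×82.5 + 0.2500×173.9 + 0.0400×177.7 = 117.5240 per 100 000.
1990–94: 0.2600×234.2 + 0.0500×131.2 + 0.3400×63.4 + 0.0600×84.3 + 0.2500×148.7 + 0.0400×167.0 = 137.9210 per 100 000.
Difference = 117.5240 − 137.9210 = -20.3970.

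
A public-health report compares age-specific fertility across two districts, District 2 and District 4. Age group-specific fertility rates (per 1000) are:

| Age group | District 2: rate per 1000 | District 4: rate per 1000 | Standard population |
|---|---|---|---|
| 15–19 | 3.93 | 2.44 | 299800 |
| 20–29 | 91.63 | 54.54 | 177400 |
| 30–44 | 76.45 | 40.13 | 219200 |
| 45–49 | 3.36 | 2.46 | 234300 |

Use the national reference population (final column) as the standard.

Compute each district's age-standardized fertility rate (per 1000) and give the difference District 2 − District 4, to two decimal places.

16.33

Standard total = 930700; weights = 0.3221, 0.1906, 0.2355, 0.2517.
District 2: 0.3221×3.93 + 0.1906×91.63 + 0.2355×76.45 + 0.2517×3.36 = 37.5830 per 1000.
District 4: 0.3221×2.44 + 0.1906×54.54 + 0.2355×40.13 + 0.2517×2.46 = 21.2526 per 1000.
Difference = 37.5830 − 21.2526 = 16.3304.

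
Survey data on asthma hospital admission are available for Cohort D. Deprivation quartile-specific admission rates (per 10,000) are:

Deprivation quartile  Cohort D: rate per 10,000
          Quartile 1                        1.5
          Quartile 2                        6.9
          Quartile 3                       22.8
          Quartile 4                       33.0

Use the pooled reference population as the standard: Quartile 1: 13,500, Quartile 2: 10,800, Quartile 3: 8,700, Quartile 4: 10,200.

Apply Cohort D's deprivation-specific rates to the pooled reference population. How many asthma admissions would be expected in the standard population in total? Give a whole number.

63

Expected asthma admissions = Σ (standard pop × deprivation-specific rate ÷ 10,000)
= 13,500×1.5/10,000 + 10,800×6.9/10,000 + 8,700×22.8/10,000 + 10,200×33.0/10,000
= 2.02 + 7.45 + 19.84 + 33.66 = 62.97.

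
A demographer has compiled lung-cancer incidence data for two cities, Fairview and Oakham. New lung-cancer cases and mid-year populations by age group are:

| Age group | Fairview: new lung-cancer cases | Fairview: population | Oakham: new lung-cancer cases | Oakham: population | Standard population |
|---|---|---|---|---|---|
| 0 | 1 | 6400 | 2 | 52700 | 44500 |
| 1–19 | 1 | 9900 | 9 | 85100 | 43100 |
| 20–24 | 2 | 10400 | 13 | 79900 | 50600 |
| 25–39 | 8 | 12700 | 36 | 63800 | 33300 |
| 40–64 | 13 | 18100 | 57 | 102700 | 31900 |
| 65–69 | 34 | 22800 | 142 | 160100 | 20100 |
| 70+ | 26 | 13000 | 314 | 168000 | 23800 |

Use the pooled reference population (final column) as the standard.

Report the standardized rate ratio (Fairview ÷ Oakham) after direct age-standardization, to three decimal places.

1.258

Age-specific rates per 100000 for Fairview: 15.62, 10.10, 19.23, 62.99, 71.82, 149.12, 200.00.
For Oakham: 3.80, 10.58, 16.27, 56.43, 55.50, 88.69, 186.90.
Standard total = 247300; weights = 0.1799, 0.1743, 0.2046, 0.1347, 0.1290, 0.0813, 0.0962.
Fairview: 0.1799×15.62 + 0.1743×10.10 + 0.2046×19.23 + 0.1347×62.99 + 0.1290×71.82 + 0.0813×149.12 + 0.0962×200.00 = 57.6220 per 100000.
Oakham: 0.1799×3.80 + 0.1743×10.58 + 0.2046×16.27 + 0.1347×56.43 + 0.1290×55.50 + 0.0813×88.69 + 0.0962×186.90 = 45.8090 per 100000.
Ratio = 57.6220 ÷ 45.8090 = 1.25787.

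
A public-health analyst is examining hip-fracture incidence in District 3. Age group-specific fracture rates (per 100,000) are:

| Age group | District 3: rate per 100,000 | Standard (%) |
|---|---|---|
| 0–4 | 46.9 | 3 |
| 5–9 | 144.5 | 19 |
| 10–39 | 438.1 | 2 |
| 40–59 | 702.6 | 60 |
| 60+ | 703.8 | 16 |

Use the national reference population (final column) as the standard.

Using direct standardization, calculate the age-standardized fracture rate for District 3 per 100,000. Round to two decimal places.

571.79

Standard weights: 0.03, 0.19, 0.02, 0.60, 0.16.
Standardized rate: 0.0300×46.9 + 0.1900×144.5 + 0.0200×438.1 + 0.6000×702.6 + 0.1600×703.8 = 571.7920 per 100,000.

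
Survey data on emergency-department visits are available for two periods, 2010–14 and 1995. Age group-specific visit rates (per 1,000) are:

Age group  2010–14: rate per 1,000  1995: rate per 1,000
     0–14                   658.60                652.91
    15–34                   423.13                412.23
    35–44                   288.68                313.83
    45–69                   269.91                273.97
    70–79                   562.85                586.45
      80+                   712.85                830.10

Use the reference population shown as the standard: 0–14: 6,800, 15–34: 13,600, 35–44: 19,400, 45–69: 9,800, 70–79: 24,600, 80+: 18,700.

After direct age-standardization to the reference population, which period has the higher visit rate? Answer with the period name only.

Standard total = 92,900; weights = 0.0732, 0.1464, 0.2088, 0.1055, 0.2648, 0.2013.
2010–14: 0.0732×658.60 + 0.1464×423.13 + 0.2088×288.68 + 0.1055×269.91 + 0.2648×562.85 + 0.2013×712.85 = 491.4420 per 1,000.
1995: 0.0732×652.91 + 0.1464×412.23 + 0.2088×313.83 + 0.1055×273.97 + 0.2648×586.45 + 0.2013×830.10 = 524.9609 per 1,000.

1995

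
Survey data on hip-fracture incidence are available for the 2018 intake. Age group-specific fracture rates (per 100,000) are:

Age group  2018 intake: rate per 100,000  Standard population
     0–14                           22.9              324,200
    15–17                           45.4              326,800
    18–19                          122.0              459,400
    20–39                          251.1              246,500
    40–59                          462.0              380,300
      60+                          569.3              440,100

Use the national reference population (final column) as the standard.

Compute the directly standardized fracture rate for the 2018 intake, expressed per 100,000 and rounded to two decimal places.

260.16

Standard total = 2,177,300; weights = 0.1489, 0.1501, 0.2110, 0.1132, 0.1747, 0.2021.
Standardized rate: 0.1489×22.9 + 0.1501×45.4 + 0.2110×122.0 + 0.1132×251.1 + 0.1747×462.0 + 0.2021×569.3 = 260.1623 per 100,000.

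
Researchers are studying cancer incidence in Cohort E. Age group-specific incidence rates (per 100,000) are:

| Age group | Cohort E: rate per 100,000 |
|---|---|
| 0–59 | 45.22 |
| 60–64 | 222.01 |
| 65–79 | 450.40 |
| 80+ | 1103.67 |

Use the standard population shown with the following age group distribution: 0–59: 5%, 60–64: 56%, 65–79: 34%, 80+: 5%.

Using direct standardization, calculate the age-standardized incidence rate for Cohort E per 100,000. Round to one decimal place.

334.9

Standard weights: 0.05, 0.56, 0.34, 0.05.
Standardized rate: 0.0500×45.22 + 0.5600×222.01 + 0.3400×450.40 + 0.0500×1103.67 = 334.9061 per 100,000.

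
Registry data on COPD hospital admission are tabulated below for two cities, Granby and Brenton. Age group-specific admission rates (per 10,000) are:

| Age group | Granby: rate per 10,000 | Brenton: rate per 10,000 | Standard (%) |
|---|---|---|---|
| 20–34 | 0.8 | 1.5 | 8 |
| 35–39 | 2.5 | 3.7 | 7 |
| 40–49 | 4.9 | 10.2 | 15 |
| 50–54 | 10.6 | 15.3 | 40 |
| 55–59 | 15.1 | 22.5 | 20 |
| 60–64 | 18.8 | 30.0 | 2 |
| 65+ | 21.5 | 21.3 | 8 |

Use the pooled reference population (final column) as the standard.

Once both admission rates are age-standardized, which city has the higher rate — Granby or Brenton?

Brenton

Standard weights: 0.08, 0.07, 0.15, 0.40, 0.20, 0.02, 0.08.
Granby: 0.0800×0.8 + 0.0700×2.5 + 0.1500×4.9 + 0.4000×10.6 + 0.2000×15.1 + 0.0200×18.8 + 0.0800×21.5 = 10.3300 per 10,000.
Brenton: 0.0800×1.5 + 0.0700×3.7 + 0.1500×10.2 + 0.4000×15.3 + 0.2000×22.5 + 0.0200×30.0 + 0.0800×21.3 = 14.8330 per 10,000.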